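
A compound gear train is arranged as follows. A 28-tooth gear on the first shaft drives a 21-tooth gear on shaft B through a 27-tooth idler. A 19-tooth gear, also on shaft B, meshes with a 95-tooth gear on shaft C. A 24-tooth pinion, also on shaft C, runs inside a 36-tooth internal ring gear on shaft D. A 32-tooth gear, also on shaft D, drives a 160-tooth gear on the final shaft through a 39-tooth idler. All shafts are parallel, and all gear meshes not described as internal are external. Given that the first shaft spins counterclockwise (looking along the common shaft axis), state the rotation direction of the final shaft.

the first shaft → shaft B: driver → idler → driven is 2 external meshes, 2 reversals → CCW.
shaft B → shaft C: external mesh, 1 reversal → CW.
shaft C → shaft D: internal mesh, same direction → CW.
shaft D → the final shaft: driver → idler → driven is 2 external meshes, 2 reversals → CW.
5 reversals in total — an odd number — so the final shaft turns opposite to the first shaft.

clockwise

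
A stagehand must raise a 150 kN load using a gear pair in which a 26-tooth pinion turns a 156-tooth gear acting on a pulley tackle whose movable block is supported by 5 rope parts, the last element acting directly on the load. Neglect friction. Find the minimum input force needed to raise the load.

Gear pair MA = 156/26 = 6.
Block-and-tackle MA = number of supporting rope parts = 5.
Combined ideal MA = 6 × 5 = 30.
Effort = load / MA = 150 / 30 = 5 kN.

5 kN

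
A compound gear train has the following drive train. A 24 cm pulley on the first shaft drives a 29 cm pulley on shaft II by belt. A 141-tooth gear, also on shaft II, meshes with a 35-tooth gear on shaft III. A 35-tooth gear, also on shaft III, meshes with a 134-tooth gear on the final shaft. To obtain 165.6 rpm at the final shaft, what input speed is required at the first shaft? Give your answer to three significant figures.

190 rpm

Overall ratio R = 1.2083 × 0.24823 × 3.8286 = 1.1483.
Required input speed = output speed × R = 165.6 × 1.1483 = 190.17 rpm.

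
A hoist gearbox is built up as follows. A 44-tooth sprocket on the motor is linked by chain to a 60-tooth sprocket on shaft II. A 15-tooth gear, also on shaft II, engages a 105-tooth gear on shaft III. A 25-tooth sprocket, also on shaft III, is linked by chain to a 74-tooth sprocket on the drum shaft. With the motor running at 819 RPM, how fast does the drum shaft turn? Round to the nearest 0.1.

29.0 RPM

the motor → shaft II (chain, 60/44): 819 ÷ 1.3636 = 600.6 RPM
shaft II → shaft III (gear mesh, 105/15): 600.6 ÷ 7 = 85.8 RPM
shaft III → the drum shaft (chain, 74/25): 85.8 ÷ 2.96 = 28.986 RPM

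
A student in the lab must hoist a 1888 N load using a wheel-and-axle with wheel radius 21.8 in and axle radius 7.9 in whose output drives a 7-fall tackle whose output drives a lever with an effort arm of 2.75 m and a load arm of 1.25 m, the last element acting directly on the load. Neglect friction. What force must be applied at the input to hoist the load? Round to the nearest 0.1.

44.4 N

Wheel-and-axle MA = R/r = 21.8/7.9 = 2.7595.
Block-and-tackle MA = number of supporting rope parts = 7.
Lever MA = effort arm / load arm = 2.75/1.25 = 2.2.
Combined ideal MA = 2.7595 × 7 × 2.2 = 42.496.
Effort = load / MA = 1888 / 42.496 = 44.427 N.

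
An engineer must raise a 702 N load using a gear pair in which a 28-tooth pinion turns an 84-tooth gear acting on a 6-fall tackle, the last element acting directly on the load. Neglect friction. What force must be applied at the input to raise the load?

Gear pair MA = 84/28 = 3.
Block-and-tackle MA = number of supporting rope parts = 6.
Combined ideal MA = 3 × 6 = 18.
Effort = load / MA = 702 / 18 = 39 N.

39 N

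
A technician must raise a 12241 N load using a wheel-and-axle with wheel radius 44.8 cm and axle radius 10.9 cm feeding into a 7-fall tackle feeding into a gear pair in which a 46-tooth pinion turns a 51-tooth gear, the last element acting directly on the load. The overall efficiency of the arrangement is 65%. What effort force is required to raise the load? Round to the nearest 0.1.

590.4 N

Wheel-and-axle MA = R/r = 44.8/10.9 = 4.1101.
Block-and-tackle MA = number of supporting rope parts = 7.
Gear pair MA = 51/46 = 1.1087.
Combined ideal MA = 4.1101 × 7 × 1.1087 = 31.898.
Actual MA = 31.898 × 0.65 = 20.734.
Effort = load / actual MA = 12241 / 20.734 = 590.39 N.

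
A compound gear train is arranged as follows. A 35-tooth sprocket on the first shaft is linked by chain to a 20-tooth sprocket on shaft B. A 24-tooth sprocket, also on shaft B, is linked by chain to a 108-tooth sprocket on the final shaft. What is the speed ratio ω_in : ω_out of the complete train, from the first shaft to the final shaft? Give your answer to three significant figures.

Each stage contributes driven/driver: chain 20/35 = 0.57143, chain 108/24 = 4.5.
Overall: 0.57143 × 4.5 = 2.5714.

2.57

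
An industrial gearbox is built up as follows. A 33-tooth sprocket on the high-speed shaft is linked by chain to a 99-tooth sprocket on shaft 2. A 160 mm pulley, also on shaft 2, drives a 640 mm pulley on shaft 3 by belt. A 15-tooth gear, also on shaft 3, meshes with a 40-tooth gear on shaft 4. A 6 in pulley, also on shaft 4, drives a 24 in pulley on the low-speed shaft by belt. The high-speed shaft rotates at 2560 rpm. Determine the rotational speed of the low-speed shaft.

20 rpm

the high-speed shaft → shaft 2 (chain, 99/33): 2560 ÷ 3 = 853.33 rpm
shaft 2 → shaft 3 (belt, 640/160): 853.33 ÷ 4 = 213.33 rpm
shaft 3 → shaft 4 (gear mesh, 40/15): 213.33 ÷ 2.6667 = 80 rpm
shaft 4 → the low-speed shaft (belt, 24/6): 80 ÷ 4 = 20 rpm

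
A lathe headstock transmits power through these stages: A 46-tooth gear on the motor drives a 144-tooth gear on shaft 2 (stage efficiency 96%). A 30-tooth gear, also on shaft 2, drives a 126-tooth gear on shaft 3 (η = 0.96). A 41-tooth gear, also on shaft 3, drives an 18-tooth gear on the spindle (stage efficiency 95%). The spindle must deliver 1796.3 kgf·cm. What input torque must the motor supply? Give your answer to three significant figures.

355 kgf·cm

Overall ratio R = 3.1304 × 4.2 × 0.43902 = 5.7722; overall efficiency η = 0.96 × 0.96 × 0.95 = 0.8755.
Input torque = output torque / (R × η) = 1796.3 / (5.7722 × 0.8755) = 355.44 kgf·cm.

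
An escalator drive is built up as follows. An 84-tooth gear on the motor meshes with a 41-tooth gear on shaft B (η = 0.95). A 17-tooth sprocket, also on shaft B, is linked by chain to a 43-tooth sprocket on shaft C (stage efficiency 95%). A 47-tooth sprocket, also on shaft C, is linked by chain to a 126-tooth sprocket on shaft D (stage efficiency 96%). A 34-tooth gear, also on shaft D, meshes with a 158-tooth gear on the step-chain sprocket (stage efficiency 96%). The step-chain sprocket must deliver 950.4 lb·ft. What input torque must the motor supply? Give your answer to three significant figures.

74.3 lb·ft

Overall ratio R = 0.4881 × 2.5294 × 2.6809 × 4.6471 = 15.381; overall efficiency η = 0.95 × 0.95 × 0.96 × 0.96 = 0.8317.
Input torque = output torque / (R × η) = 950.4 / (15.381 × 0.8317) = 74.292 lb·ft.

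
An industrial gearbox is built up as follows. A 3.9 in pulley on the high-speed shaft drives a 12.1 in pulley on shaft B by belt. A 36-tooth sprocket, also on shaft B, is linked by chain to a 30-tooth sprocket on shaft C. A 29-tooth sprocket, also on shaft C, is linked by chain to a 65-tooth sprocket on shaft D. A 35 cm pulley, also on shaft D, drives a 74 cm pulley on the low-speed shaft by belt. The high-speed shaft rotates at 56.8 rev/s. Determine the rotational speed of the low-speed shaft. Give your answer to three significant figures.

Belt: ratio = 12.1/3.9 = 3.1026, so shaft B turns at 56.8 / 3.1026 = 18.307 rev/s.
Chain: ratio = 30/36 = 0.83333, so shaft C turns at 18.307 / 0.83333 = 21.969 rev/s.
Chain: ratio = 65/29 = 2.2414, so shaft D turns at 21.969 / 2.2414 = 9.8015 rev/s.
Belt: ratio = 74/35 = 2.1143, so the low-speed shaft turns at 9.8015 / 2.1143 = 4.6359 rev/s.

4.64 rev/s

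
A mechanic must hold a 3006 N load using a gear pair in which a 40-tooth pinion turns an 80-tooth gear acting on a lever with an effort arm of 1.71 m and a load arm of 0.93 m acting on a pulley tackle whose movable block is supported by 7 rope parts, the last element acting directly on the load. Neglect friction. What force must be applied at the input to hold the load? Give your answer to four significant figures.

116.8 N

Gear pair MA = 80/40 = 2.
Lever MA = effort arm / load arm = 1.71/0.93 = 1.8387.
Block-and-tackle MA = number of supporting rope parts = 7.
Combined ideal MA = 2 × 1.8387 × 7 = 25.742.
Effort = load / MA = 3006 / 25.742 = 116.77 N.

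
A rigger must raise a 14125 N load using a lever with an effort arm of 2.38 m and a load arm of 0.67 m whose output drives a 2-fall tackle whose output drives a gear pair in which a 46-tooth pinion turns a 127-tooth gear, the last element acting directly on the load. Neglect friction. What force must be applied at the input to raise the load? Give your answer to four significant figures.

720.1 N

Lever MA = effort arm / load arm = 2.38/0.67 = 3.5522.
Block-and-tackle MA = number of supporting rope parts = 2.
Gear pair MA = 127/46 = 2.7609.
Combined ideal MA = 3.5522 × 2 × 2.7609 = 19.615.
Effort = load / MA = 14125 / 19.615 = 720.13 N.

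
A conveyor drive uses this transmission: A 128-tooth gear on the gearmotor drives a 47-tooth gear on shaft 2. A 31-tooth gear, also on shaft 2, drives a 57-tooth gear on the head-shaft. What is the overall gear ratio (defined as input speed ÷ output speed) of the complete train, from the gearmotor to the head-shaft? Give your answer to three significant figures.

Each stage contributes driven/driver: gear mesh 47/128 = 0.36719, gear mesh 57/31 = 1.8387.
Overall: 0.36719 × 1.8387 = 0.67515.

0.675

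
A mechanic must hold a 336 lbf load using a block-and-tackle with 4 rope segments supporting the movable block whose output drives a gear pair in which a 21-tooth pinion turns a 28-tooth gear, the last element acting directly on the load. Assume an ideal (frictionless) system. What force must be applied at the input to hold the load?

63 lbf

Block-and-tackle MA = number of supporting rope parts = 4.
Gear pair MA = 28/21 = 1.3333.
Combined ideal MA = 4 × 1.3333 = 5.3333.
Effort = load / MA = 336 / 5.3333 = 63 lbf.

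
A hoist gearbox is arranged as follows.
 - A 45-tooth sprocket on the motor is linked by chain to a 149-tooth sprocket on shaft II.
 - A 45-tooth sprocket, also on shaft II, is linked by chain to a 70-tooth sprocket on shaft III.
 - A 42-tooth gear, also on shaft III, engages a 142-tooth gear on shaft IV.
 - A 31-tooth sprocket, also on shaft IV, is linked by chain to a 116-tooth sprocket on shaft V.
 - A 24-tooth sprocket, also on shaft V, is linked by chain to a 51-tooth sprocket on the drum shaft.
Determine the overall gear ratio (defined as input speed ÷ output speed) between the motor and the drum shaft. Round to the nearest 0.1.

Each stage contributes driven/driver: chain 149/45 = 3.3111, chain 70/45 = 1.5556, gear mesh 142/42 = 3.381, chain 116/31 = 3.7419, chain 51/24 = 2.125.
Overall: 3.3111 × 1.5556 × 3.381 × 3.7419 × 2.125 = 138.47.

138.5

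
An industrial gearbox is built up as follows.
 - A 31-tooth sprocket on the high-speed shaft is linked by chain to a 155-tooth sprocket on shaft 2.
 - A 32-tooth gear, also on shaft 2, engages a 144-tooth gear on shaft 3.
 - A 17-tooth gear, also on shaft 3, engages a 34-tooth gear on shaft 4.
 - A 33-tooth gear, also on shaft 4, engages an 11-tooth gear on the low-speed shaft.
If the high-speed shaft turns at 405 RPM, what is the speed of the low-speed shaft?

Chain: ratio = 155/31 = 5, so shaft 2 turns at 405 / 5 = 81 RPM.
Gear mesh: ratio = 144/32 = 4.5, so shaft 3 turns at 81 / 4.5 = 18 RPM.
Gear mesh: ratio = 34/17 = 2, so shaft 4 turns at 18 / 2 = 9 RPM.
Gear mesh: ratio = 11/33 = 0.33333, so the low-speed shaft turns at 9 / 0.33333 = 27 RPM.

27 RPM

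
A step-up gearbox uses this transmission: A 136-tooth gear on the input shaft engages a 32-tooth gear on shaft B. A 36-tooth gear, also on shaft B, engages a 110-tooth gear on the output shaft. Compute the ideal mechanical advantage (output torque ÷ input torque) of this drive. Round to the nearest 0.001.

Each stage contributes driven/driver: gear mesh 32/136 = 0.23529, gear mesh 110/36 = 3.0556.
Overall: 0.23529 × 3.0556 = 0.71895.

0.719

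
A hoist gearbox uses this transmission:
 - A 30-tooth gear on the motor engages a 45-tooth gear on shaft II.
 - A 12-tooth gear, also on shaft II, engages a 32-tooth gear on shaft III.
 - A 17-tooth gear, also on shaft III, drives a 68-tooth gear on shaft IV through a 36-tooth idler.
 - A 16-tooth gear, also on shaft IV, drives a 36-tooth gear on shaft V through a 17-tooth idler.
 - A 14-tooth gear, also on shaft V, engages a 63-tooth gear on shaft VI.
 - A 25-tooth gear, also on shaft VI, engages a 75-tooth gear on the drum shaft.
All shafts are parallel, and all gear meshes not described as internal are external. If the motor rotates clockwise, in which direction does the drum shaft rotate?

clockwise

the motor → shaft II: external mesh, 1 reversal → CCW.
shaft II → shaft III: external mesh, 1 reversal → CW.
shaft III → shaft IV: driver → idler → driven is 2 external meshes, 2 reversals → CW.
shaft IV → shaft V: driver → idler → driven is 2 external meshes, 2 reversals → CW.
shaft V → shaft VI: external mesh, 1 reversal → CCW.
shaft VI → the drum shaft: external mesh, 1 reversal → CW.
8 reversals in total — an even number — so the drum shaft turns the same way as the motor.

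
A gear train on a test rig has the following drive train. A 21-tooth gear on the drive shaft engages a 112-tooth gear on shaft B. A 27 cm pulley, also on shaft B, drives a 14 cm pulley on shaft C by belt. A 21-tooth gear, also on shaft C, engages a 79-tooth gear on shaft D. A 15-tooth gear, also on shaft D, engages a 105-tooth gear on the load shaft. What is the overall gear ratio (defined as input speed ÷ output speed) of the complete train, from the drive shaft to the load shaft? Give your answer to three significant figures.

72.8

Each stage contributes driven/driver: gear mesh 112/21 = 5.3333, belt 14/27 = 0.51852, gear mesh 79/21 = 3.7619, gear mesh 105/15 = 7.
Overall: 5.3333 × 0.51852 × 3.7619 × 7 = 72.823.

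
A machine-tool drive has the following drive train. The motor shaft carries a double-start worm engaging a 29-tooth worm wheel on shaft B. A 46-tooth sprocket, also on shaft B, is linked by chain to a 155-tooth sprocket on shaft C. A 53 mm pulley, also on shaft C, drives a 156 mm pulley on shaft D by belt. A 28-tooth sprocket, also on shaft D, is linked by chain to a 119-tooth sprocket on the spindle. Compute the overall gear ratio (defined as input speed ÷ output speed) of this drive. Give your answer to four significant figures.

Each stage contributes driven/driver: worm 29/2 = 14.5, chain 155/46 = 3.3696, belt 156/53 = 2.9434, chain 119/28 = 4.25.
Overall: 14.5 × 3.3696 × 2.9434 × 4.25 = 611.19.

611.2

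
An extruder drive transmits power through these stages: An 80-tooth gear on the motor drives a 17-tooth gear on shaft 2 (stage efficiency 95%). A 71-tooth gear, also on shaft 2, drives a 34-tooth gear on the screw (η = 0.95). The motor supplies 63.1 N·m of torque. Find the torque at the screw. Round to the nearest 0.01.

Gear mesh: ratio = 17/80 = 0.2125; torque at shaft 2 = 63.1 × 0.2125 × 0.95 = 12.738 N·m.
Gear mesh: ratio = 34/71 = 0.47887; torque at the screw = 12.738 × 0.47887 × 0.95 = 5.795 N·m.

5.80 N·m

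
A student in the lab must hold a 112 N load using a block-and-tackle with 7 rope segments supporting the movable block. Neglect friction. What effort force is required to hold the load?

Block-and-tackle MA = number of supporting rope parts = 7.
Effort = load / MA = 112 / 7 = 16 N.

16 N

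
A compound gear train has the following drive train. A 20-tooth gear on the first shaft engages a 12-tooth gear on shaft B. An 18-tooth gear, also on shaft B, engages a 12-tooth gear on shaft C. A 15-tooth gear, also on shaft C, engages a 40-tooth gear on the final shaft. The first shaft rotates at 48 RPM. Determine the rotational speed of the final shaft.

45 RPM

the first shaft → shaft B (gear mesh, 12/20): 48 ÷ 0.6 = 80 RPM
shaft B → shaft C (gear mesh, 12/18): 80 ÷ 0.66667 = 120 RPM
shaft C → the final shaft (gear mesh, 40/15): 120 ÷ 2.6667 = 45 RPM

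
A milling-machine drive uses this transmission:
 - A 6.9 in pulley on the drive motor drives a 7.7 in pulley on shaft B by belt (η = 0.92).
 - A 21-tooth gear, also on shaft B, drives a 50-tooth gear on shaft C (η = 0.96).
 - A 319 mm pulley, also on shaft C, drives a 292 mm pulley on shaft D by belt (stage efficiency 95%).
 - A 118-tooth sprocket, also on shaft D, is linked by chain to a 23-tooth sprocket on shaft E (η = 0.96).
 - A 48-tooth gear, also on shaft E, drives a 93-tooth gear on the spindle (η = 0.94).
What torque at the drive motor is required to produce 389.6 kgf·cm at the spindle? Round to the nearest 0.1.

Overall ratio R = 1.1159 × 2.381 × 0.91536 × 0.19492 × 1.9375 = 0.91848; overall efficiency η = 0.92 × 0.96 × 0.95 × 0.96 × 0.94 = 0.7571.
Input torque = output torque / (R × η) = 389.6 / (0.91848 × 0.7571) = 560.23 kgf·cm.

560.2 kgf·cm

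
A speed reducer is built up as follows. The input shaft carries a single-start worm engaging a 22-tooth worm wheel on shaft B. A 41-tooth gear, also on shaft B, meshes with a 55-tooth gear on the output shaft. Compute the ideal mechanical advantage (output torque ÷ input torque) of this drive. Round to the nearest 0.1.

Each stage contributes driven/driver: worm 22/1 = 22, gear mesh 55/41 = 1.3415.
Overall: 22 × 1.3415 = 29.512.

29.5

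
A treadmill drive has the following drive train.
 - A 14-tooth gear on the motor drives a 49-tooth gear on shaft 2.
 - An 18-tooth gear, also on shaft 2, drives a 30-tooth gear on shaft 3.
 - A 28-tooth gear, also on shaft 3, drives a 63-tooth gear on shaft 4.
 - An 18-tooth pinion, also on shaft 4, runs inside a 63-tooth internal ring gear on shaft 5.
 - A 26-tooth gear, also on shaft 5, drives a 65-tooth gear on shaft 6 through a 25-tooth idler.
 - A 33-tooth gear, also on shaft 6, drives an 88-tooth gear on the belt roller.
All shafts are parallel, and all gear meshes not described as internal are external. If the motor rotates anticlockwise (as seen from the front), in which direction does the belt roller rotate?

anticlockwise

the motor → shaft 2: external mesh, 1 reversal → CW.
shaft 2 → shaft 3: external mesh, 1 reversal → CCW.
shaft 3 → shaft 4: external mesh, 1 reversal → CW.
shaft 4 → shaft 5: internal mesh, same direction → CW.
shaft 5 → shaft 6: driver → idler → driven is 2 external meshes, 2 reversals → CW.
shaft 6 → the belt roller: external mesh, 1 reversal → CCW.
6 reversals in total — an even number — so the belt roller turns the same way as the motor.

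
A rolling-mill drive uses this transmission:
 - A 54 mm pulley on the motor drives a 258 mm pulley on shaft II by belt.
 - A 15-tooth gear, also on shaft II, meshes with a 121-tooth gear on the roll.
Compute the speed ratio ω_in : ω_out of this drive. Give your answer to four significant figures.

Each stage contributes driven/driver: belt 258/54 = 4.7778, gear mesh 121/15 = 8.0667.
Overall: 4.7778 × 8.0667 = 38.541.

38.54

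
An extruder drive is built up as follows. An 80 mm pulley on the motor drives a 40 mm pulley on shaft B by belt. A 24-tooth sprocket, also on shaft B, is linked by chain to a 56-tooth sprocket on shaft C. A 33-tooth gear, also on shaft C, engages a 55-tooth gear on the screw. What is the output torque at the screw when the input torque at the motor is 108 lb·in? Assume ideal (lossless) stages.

210 lb·in

After the belt (40/80): 108 × 0.5 = 54 lb·in
After the chain (56/24): 54 × 2.3333 = 126 lb·in
After the gear mesh (55/33): 126 × 1.6667 = 210 lb·in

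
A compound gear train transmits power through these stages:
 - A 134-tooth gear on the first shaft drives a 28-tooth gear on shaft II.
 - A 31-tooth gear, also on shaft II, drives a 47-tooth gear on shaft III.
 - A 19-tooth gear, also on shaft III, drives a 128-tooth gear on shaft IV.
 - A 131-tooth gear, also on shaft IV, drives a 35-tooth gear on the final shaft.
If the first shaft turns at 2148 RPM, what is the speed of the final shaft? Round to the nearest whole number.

3767 RPM

Gear mesh: ratio = 28/134 = 0.20896, so shaft II turns at 2148 / 0.20896 = 10280 RPM.
Gear mesh: ratio = 47/31 = 1.5161, so shaft III turns at 10280 / 1.5161 = 6780.2 RPM.
Gear mesh: ratio = 128/19 = 6.7368, so shaft IV turns at 6780.2 / 6.7368 = 1006.4 RPM.
Gear mesh: ratio = 35/131 = 0.26718, so the final shaft turns at 1006.4 / 0.26718 = 3767 RPM.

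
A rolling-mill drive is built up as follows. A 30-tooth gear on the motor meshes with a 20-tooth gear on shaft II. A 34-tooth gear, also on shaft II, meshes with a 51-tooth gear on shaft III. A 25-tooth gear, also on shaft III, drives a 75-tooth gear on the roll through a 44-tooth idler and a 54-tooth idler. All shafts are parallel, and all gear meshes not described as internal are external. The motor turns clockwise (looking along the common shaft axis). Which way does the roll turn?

the motor → shaft II: external mesh, 1 reversal → CCW.
shaft II → shaft III: external mesh, 1 reversal → CW.
shaft III → the roll: driver → idler → idler → driven is 3 external meshes, 3 reversals → CCW.
5 reversals in total — an odd number — so the roll turns opposite to the motor.

counterclockwise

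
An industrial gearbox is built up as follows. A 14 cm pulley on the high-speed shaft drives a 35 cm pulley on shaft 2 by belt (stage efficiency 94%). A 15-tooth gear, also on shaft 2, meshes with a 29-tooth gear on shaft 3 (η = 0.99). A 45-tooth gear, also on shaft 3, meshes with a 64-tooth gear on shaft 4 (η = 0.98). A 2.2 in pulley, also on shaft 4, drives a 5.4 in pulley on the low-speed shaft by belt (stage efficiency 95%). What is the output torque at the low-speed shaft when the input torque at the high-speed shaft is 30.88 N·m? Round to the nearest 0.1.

451.4 N·m

After the belt (35/14): 30.88 × 2.5 × 0.94 = 72.568 N·m
After the gear mesh (29/15): 72.568 × 1.9333 × 0.99 = 138.9 N·m
After the gear mesh (64/45): 138.9 × 1.4222 × 0.98 = 193.59 N·m
After the belt (5.4/2.2): 193.59 × 2.4545 × 0.95 = 451.41 N·m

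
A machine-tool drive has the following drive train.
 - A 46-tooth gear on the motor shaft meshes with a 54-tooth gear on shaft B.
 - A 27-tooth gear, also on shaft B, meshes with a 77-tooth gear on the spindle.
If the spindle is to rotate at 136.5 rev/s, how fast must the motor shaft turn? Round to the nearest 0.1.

457.0 rev/s

Overall ratio R = 1.1739 × 2.8519 = 3.3478.
Required input speed = output speed × R = 136.5 × 3.3478 = 456.98 rev/s.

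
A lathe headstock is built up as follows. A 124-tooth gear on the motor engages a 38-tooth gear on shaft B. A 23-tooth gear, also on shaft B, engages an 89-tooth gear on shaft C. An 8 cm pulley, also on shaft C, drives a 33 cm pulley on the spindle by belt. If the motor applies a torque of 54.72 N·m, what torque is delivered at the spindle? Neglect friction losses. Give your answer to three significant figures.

268 N·m

Gear mesh: ratio = 38/124 = 0.30645; torque at shaft B = 54.72 × 0.30645 = 16.769 N·m.
Gear mesh: ratio = 89/23 = 3.8696; torque at shaft C = 16.769 × 3.8696 = 64.889 N·m.
Belt: ratio = 33/8 = 4.125; torque at the spindle = 64.889 × 4.125 = 267.67 N·m.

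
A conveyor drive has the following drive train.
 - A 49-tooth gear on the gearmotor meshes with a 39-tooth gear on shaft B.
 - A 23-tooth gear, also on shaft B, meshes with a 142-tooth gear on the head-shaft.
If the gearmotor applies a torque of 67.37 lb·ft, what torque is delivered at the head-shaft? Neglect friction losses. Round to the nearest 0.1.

gear mesh 39/49 = 0.79592 → τ = 67.37·0.79592 = 53.621 lb·ft
gear mesh 142/23 = 6.1739 → τ = 53.621·6.1739 = 331.05 lb·ft

331.1 lb·ft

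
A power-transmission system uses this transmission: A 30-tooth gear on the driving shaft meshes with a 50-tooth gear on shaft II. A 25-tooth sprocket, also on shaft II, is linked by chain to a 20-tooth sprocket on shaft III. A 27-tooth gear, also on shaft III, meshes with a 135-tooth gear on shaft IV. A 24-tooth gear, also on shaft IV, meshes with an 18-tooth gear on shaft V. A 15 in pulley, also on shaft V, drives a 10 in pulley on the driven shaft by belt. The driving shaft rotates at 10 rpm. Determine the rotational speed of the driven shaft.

3 rpm

gear mesh 50/30 = 1.6667 → 10/1.6667 = 6 rpm
chain 20/25 = 0.8 → 6/0.8 = 7.5 rpm
gear mesh 135/27 = 5 → 7.5/5 = 1.5 rpm
gear mesh 18/24 = 0.75 → 1.5/0.75 = 2 rpm
belt 10/15 = 0.66667 → 2/0.66667 = 3 rpm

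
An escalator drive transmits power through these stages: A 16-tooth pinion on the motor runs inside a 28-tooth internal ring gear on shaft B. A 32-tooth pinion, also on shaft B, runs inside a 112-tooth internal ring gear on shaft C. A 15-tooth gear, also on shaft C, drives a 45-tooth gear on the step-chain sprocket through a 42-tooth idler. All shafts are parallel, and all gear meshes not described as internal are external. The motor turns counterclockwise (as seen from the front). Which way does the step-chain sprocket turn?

the motor → shaft B: internal mesh, same direction → CCW.
shaft B → shaft C: internal mesh, same direction → CCW.
shaft C → the step-chain sprocket: driver → idler → driven is 2 external meshes, 2 reversals → CCW.
2 reversals in total — an even number — so the step-chain sprocket turns the same way as the motor.

counterclockwise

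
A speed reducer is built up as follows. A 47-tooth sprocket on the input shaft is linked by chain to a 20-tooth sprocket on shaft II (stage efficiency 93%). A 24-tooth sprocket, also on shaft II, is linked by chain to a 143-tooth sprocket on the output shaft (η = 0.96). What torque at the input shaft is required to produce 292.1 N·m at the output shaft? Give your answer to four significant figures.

129.0 N·m

Overall ratio R = 0.42553 × 5.9583 = 2.5355; overall efficiency η = 0.93 × 0.96 = 0.8928.
Input torque = output torque / (R × η) = 292.1 / (2.5355 × 0.8928) = 129.04 N·m.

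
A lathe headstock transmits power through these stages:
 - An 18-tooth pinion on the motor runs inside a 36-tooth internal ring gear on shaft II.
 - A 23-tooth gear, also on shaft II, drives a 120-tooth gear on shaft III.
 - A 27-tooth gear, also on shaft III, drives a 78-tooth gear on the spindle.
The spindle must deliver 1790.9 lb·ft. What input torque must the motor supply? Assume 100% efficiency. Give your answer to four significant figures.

59.41 lb·ft

Overall ratio R = 2 × 5.2174 × 2.8889 = 30.145.
Input torque = output torque / R = 1790.9 / 30.145 = 59.41 lb·ft.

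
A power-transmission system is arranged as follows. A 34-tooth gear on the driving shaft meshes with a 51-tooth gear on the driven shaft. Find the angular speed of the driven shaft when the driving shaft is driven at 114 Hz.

gear mesh 51/34 = 1.5 → 114/1.5 = 76 Hz

76 Hz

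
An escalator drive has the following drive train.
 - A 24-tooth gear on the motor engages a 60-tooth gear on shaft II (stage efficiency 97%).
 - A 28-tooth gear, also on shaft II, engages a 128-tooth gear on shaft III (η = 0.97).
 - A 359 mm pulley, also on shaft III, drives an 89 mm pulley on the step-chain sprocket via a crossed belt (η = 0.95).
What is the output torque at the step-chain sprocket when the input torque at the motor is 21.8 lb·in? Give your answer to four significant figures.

After the gear mesh (60/24): 21.8 × 2.5 × 0.97 = 52.865 lb·in
After the gear mesh (128/28): 52.865 × 4.5714 × 0.97 = 234.42 lb·in
After the belt (89/359): 234.42 × 0.24791 × 0.95 = 55.209 lb·in

55.21 lb·in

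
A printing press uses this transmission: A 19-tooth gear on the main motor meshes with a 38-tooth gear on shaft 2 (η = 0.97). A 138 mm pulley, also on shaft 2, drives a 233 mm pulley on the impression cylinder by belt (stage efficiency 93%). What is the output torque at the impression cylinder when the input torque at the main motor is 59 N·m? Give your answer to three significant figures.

Gear mesh: ratio = 38/19 = 2; torque at shaft 2 = 59 × 2 × 0.97 = 114.46 N·m.
Belt: ratio = 233/138 = 1.6884; torque at the impression cylinder = 114.46 × 1.6884 × 0.93 = 179.73 N·m.

180 N·m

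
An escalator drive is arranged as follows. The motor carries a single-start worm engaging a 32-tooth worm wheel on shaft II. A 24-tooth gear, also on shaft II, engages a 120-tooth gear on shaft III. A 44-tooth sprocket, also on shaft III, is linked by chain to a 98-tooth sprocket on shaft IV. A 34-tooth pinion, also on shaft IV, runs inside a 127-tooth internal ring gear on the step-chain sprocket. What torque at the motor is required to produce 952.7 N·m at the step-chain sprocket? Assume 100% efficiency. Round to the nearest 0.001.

0.716 N·m

Overall ratio R = 32 × 5 × 2.2273 × 3.7353 = 1331.1.
Input torque = output torque / R = 952.7 / 1331.1 = 0.71571 N·m.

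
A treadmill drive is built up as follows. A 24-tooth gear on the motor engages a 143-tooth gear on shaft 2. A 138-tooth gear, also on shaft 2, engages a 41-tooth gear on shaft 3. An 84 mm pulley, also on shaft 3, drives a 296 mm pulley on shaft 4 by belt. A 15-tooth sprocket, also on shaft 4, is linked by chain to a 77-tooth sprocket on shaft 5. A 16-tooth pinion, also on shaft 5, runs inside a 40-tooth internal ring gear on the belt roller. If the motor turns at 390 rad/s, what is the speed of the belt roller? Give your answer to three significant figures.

4.87 rad/s

the motor → shaft 2 (gear mesh, 143/24): 390 ÷ 5.9583 = 65.455 rad/s
shaft 2 → shaft 3 (gear mesh, 41/138): 65.455 ÷ 0.2971 = 220.31 rad/s
shaft 3 → shaft 4 (belt, 296/84): 220.31 ÷ 3.5238 = 62.521 rad/s
shaft 4 → shaft 5 (chain, 77/15): 62.521 ÷ 5.1333 = 12.179 rad/s
shaft 5 → the belt roller (internal gear, 40/16): 12.179 ÷ 2.5 = 4.8717 rad/s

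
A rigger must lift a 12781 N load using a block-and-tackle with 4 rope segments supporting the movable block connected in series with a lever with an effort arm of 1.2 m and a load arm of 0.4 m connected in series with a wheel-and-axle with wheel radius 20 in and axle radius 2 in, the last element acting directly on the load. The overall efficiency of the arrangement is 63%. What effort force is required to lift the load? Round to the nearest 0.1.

169.1 N

Block-and-tackle MA = number of supporting rope parts = 4.
Lever MA = effort arm / load arm = 1.2/0.4 = 3.
Wheel-and-axle MA = R/r = 20/2 = 10.
Combined ideal MA = 4 × 3 × 10 = 120.
Actual MA = 120 × 0.63 = 75.6.
Effort = load / actual MA = 12781 / 75.6 = 169.06 N.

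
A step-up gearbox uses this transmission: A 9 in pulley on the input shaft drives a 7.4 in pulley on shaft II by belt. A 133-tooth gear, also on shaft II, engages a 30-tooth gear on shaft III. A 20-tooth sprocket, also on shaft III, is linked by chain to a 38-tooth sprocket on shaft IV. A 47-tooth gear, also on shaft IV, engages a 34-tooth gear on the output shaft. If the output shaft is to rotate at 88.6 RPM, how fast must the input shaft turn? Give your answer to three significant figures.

Overall ratio R = 0.82222 × 0.22556 × 1.9 × 0.7234 = 0.25491.
Required input speed = output speed × R = 88.6 × 0.25491 = 22.585 RPM.

22.6 RPM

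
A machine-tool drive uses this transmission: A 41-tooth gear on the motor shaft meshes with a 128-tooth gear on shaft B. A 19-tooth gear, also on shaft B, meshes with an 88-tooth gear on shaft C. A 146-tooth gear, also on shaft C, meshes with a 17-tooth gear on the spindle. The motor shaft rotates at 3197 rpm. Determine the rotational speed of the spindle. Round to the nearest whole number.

gear mesh 128/41 = 3.122 → 3197/3.122 = 1024 rpm
gear mesh 88/19 = 4.6316 → 1024/4.6316 = 221.1 rpm
gear mesh 17/146 = 0.11644 → 221.1/0.11644 = 1898.9 rpm

1899 rpm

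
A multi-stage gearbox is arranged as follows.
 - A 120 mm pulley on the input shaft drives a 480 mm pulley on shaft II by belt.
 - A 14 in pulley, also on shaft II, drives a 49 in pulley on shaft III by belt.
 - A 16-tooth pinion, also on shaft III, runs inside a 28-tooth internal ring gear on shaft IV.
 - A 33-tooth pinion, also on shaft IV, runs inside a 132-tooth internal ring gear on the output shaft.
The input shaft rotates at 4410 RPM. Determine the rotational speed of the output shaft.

belt 480/120 = 4 → 4410/4 = 1102.5 RPM
belt 49/14 = 3.5 → 1102.5/3.5 = 315 RPM
internal gear 28/16 = 1.75 → 315/1.75 = 180 RPM
internal gear 132/33 = 4 → 180/4 = 45 RPM

45 RPM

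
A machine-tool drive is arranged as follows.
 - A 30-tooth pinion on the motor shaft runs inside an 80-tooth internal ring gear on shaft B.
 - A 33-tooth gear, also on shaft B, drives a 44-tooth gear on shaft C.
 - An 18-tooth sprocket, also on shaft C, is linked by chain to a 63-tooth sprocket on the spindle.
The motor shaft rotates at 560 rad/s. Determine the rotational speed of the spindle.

the motor shaft → shaft B (internal gear, 80/30): 560 ÷ 2.6667 = 210 rad/s
shaft B → shaft C (gear mesh, 44/33): 210 ÷ 1.3333 = 157.5 rad/s
shaft C → the spindle (chain, 63/18): 157.5 ÷ 3.5 = 45 rad/s

45 rad/s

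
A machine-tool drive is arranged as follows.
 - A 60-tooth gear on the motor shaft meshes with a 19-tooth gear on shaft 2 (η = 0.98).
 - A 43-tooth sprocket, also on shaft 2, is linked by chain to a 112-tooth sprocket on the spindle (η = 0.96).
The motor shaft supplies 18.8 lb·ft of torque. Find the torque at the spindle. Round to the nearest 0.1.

14.6 lb·ft

Gear mesh: ratio = 19/60 = 0.31667; torque at shaft 2 = 18.8 × 0.31667 × 0.98 = 5.8343 lb·ft.
Chain: ratio = 112/43 = 2.6047; torque at the spindle = 5.8343 × 2.6047 × 0.96 = 14.588 lb·ft.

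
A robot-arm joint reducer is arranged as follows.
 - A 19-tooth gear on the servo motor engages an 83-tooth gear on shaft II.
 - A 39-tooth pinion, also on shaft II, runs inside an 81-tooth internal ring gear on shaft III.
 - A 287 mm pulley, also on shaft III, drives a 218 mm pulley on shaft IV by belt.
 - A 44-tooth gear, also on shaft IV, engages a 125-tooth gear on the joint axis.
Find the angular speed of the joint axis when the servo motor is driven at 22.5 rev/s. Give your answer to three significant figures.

1.15 rev/s

the servo motor → shaft II (gear mesh, 83/19): 22.5 ÷ 4.3684 = 5.1506 rev/s
shaft II → shaft III (internal gear, 81/39): 5.1506 ÷ 2.0769 = 2.4799 rev/s
shaft III → shaft IV (belt, 218/287): 2.4799 ÷ 0.75958 = 3.2648 rev/s
shaft IV → the joint axis (gear mesh, 125/44): 3.2648 ÷ 2.8409 = 1.1492 rev/s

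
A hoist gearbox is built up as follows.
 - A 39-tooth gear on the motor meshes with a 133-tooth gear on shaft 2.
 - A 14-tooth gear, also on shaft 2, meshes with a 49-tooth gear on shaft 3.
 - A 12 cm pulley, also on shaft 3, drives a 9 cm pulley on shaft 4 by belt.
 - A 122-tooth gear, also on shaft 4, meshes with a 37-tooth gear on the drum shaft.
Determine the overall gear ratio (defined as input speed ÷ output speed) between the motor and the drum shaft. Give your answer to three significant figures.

2.71

Each stage contributes driven/driver: gear mesh 133/39 = 3.4103, gear mesh 49/14 = 3.5, belt 9/12 = 0.75, gear mesh 37/122 = 0.30328.
Overall: 3.4103 × 3.5 × 0.75 × 0.30328 = 2.7149.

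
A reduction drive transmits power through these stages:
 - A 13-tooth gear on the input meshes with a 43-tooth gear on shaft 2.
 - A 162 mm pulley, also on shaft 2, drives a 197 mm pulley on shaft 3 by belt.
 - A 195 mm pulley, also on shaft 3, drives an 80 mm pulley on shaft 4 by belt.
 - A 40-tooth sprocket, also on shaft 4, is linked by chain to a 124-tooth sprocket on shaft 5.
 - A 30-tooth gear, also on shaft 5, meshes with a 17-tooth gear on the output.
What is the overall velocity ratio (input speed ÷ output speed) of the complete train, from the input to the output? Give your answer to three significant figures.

Each stage contributes driven/driver: gear mesh 43/13 = 3.3077, belt 197/162 = 1.216, belt 80/195 = 0.41026, chain 124/40 = 3.1, gear mesh 17/30 = 0.56667.
Overall: 3.3077 × 1.216 × 0.41026 × 3.1 × 0.56667 = 2.8988.

2.90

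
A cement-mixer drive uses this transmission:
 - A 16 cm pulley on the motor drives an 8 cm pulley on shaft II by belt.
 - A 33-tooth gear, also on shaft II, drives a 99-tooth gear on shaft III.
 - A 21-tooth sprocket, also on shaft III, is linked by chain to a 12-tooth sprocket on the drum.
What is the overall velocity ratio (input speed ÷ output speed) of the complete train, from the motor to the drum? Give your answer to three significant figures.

0.857

Each stage contributes driven/driver: belt 8/16 = 0.5, gear mesh 99/33 = 3, chain 12/21 = 0.57143.
Overall: 0.5 × 3 × 0.57143 = 0.85714.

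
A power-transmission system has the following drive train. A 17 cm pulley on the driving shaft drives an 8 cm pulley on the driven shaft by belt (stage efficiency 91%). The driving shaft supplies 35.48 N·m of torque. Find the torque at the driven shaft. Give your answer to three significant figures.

After the belt (8/17): 35.48 × 0.47059 × 0.91 = 15.194 N·m

15.2 N·m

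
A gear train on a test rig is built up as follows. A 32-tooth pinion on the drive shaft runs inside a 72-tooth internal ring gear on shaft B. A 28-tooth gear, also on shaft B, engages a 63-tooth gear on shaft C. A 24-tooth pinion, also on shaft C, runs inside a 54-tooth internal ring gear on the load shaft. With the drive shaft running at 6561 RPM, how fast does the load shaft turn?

Internal gear: ratio = 72/32 = 2.25, so shaft B turns at 6561 / 2.25 = 2916 RPM.
Gear mesh: ratio = 63/28 = 2.25, so shaft C turns at 2916 / 2.25 = 1296 RPM.
Internal gear: ratio = 54/24 = 2.25, so the load shaft turns at 1296 / 2.25 = 576 RPM.

576 RPM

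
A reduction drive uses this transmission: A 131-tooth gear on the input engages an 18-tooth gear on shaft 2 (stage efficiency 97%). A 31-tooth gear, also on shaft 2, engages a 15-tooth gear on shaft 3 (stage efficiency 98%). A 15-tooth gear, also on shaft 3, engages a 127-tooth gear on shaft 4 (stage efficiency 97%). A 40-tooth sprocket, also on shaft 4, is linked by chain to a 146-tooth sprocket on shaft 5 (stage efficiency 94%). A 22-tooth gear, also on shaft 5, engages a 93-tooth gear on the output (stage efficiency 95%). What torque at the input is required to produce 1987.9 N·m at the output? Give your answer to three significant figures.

278 N·m

Overall ratio R = 0.1374 × 0.48387 × 8.4667 × 3.65 × 4.2273 = 8.6855; overall efficiency η = 0.97 × 0.98 × 0.97 × 0.94 × 0.95 = 0.8234.
Input torque = output torque / (R × η) = 1987.9 / (8.6855 × 0.8234) = 277.96 N·m.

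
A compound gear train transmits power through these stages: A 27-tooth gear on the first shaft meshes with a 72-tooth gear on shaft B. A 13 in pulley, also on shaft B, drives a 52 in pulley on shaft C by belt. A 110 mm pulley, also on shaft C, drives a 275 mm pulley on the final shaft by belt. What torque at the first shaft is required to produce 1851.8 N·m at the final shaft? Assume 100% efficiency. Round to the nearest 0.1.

69.4 N·m

Overall ratio R = 2.6667 × 4 × 2.5 = 26.667.
Input torque = output torque / R = 1851.8 / 26.667 = 69.442 N·m.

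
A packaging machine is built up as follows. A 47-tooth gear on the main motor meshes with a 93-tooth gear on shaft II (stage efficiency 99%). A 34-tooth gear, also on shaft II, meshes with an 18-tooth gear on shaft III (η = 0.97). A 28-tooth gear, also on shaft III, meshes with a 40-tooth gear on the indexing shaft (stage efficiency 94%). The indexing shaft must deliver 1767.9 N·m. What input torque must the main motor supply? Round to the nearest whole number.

Overall ratio R = 1.9787 × 0.52941 × 1.4286 = 1.4965; overall efficiency η = 0.99 × 0.97 × 0.94 = 0.9027.
Input torque = output torque / (R × η) = 1767.9 / (1.4965 × 0.9027) = 1308.7 N·m.

1309 N·m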